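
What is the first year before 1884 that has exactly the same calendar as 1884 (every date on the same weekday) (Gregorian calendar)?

1856

Two years share a calendar iff Jan 1 falls on the same weekday and both are leap or both are common. 1884: Jan 1 is Tuesday, leap year.
1883: Jan 1 Monday, common
1882: Jan 1 Sunday, common
1881: Jan 1 Saturday, common
1880: Jan 1 Thursday, leap
1879: Jan 1 Wednesday, common
1878: Jan 1 Tuesday, common
1877: Jan 1 Monday, common
1876: Jan 1 Saturday, leap
1875: Jan 1 Friday, common
1874: Jan 1 Thursday, common
1873: Jan 1 Wednesday, common
1872: Jan 1 Monday, leap
1871: Jan 1 Sunday, common
1870: Jan 1 Saturday, common
1869: Jan 1 Friday, common
1868: Jan 1 Wednesday, leap
1867: Jan 1 Tuesday, common
1866: Jan 1 Monday, common
1865: Jan 1 Sunday, common
1864: Jan 1 Friday, leap
1863: Jan 1 Thursday, common
1862: Jan 1 Wednesday, common
1861: Jan 1 Tuesday, common
1860: Jan 1 Sunday, leap
1859: Jan 1 Saturday, common
1858: Jan 1 Friday, common
1857: Jan 1 Thursday, common
1856: Jan 1 Tuesday, leap
1856 matches on both conditions.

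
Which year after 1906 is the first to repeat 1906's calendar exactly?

Two years share a calendar iff Jan 1 falls on the same weekday and both are leap or both are common. 1906: Jan 1 is Monday, common year.
1907: Jan 1 Tuesday, common
1908: Jan 1 Wednesday, leap
1909: Jan 1 Friday, common
1910: Jan 1 Saturday, common
1911: Jan 1 Sunday, common
1912: Jan 1 Monday, leap
1913: Jan 1 Wednesday, common
1914: Jan 1 Thursday, common
1915: Jan 1 Friday, common
1916: Jan 1 Saturday, leap
1917: Jan 1 Monday, common
1917 matches on both conditions.

1917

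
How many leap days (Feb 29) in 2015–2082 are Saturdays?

3

Leap years in 2015–2082: 17 of them.
Feb 29 weekday advances by 5 (mod 7) from one leap year to the next four years later (or differs when a century non-leap intervenes).
Leap-day weekdays: 2016:Mon 2020:Sat✓ 2024:Thu 2028:Tue 2032:Sun 2036:Fri 2040:Wed 2044:Mon 2048:Sat✓ 2052:Thu 2056:Tue 2060:Sun 2064:Fri 2068:Wed 2072:Mon 2076:Sat✓ 2080:Thu
Saturday: 2020, 2048, 2076 → 3.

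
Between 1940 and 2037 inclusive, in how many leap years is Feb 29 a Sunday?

Leap years in 1940–2037: 25 of them.
Feb 29 weekday advances by 5 (mod 7) from one leap year to the next four years later (or differs when a century non-leap intervenes).
Leap-day weekdays: 1940:Thu 1944:Tue 1948:Sun✓ 1952:Fri 1956:Wed 1960:Mon 1964:Sat 1968:Thu 1972:Tue 1976:Sun✓ 1980:Fri 1984:Wed 1988:Mon 1992:Sat 1996:Thu 2000:Tue 2004:Sun✓ 2008:Fri 2012:Wed 2016:Mon 2020:Sat 2024:Thu 2028:Tue 2032:Sun✓ 2036:Fri
Sunday: 1948, 1976, 2004, 2032 → 4.

4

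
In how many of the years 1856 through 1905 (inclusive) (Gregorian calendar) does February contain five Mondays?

February has 28 days (29 in leap years); it has five Mondays when Monday falls among the first (month-length − 28) days — i.e. when February 1 is Monday in a leap year (never in a common year).
February 1 by year: 1856:Fri 1857:Sun 1858:Mon 1859:Tue 1860:Wed 1861:Fri 1862:Sat 1863:Sun 1864:Mon✓ 1865:Wed 1866:Thu 1867:Fri 1868:Sat 1869:Mon 1870:Tue …(20 more)… 1891:Sun 1892:Mon✓ 1893:Wed 1894:Thu 1895:Fri 1896:Sat 1897:Mon 1898:Tue 1899:Wed 1900:Thu 1901:Fri 1902:Sat 1903:Sun 1904:Mon✓ 1905:Wed
Years with five Mondays: 1864, 1892, 1904 → 3.

3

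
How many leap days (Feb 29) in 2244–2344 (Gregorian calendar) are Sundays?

3

Leap years in 2244–2344: 25 of them.
Feb 29 weekday advances by 5 (mod 7) from one leap year to the next four years later (or differs when a century non-leap intervenes).
Leap-day weekdays: 2244:Thu 2248:Tue 2252:Sun✓ 2256:Fri 2260:Wed 2264:Mon 2268:Sat 2272:Thu 2276:Tue 2280:Sun✓ 2284:Fri 2288:Wed 2292:Mon 2296:Sat 2304:Mon 2308:Sat 2312:Thu 2316:Tue 2320:Sun✓ 2324:Fri 2328:Wed 2332:Mon 2336:Sat 2340:Thu 2344:Tue
Sunday: 2252, 2280, 2320 → 3.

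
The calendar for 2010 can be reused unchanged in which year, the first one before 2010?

Two years share a calendar iff Jan 1 falls on the same weekday and both are leap or both are common. 2010: Jan 1 is Friday, common year.
2009: Jan 1 Thursday, common
2008: Jan 1 Tuesday, leap
2007: Jan 1 Monday, common
2006: Jan 1 Sunday, common
2005: Jan 1 Saturday, common
2004: Jan 1 Thursday, leap
2003: Jan 1 Wednesday, common
2002: Jan 1 Tuesday, common
2001: Jan 1 Monday, common
2000: Jan 1 Saturday, leap
1999: Jan 1 Friday, common
1999 matches on both conditions.

1999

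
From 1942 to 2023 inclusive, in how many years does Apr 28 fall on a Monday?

11

Track Apr 28's weekday year by year (advancing +1, or +2 across a Feb 29):
  1942: Tue  1943: Wed (+1)  1944: Fri (+2)  1945: Sat (+1)  1946: Sun (+1)
  1947: Mon (+1) ✓  1948: Wed (+2)  1949: Thu (+1)  1950: Fri (+1)  1951: Sat (+1)
  1952: Mon (+2) ✓  1953: Tue (+1)  1954: Wed (+1)  1955: Thu (+1)  … (54 more years) …
  2010: Wed (+1)  2011: Thu (+1)  2012: Sat (+2)  2013: Sun (+1)  2014: Mon (+1) ✓
  2015: Tue (+1)  2016: Thu (+2)  2017: Fri (+1)  2018: Sat (+1)  2019: Sun (+1)
  2020: Tue (+2)  2021: Wed (+1)  2022: Thu (+1)  2023: Fri (+1)
Monday years: 1947, 1952, 1958, 1969, 1975, 1980, 1986, 1997, 2003, 2008, 2014 — 11 in total.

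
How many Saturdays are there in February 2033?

February 2033 has 28 days and begins on Tuesday.
The first Saturday is February 5.
Saturdays fall on 5, 12, 19, 26 — that's 4.

4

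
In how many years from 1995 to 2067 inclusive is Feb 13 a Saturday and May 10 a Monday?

Check each year's weekday for Feb 13 and May 10:
  1995: Mon/Wed  1996: Tue/Fri  1997: Thu/Sat  1998: Fri/Sun  1999: Sat/Mon ✓  2000: Sun/Wed  2001: Tue/Thu  2002: Wed/Fri  2003: Thu/Sat  2004: Fri/Mon  2005: Sun/Tue  2006: Mon/Wed  2007: Tue/Thu  2008: Wed/Sat  …(45 more)…  2054: Fri/Sun  2055: Sat/Mon ✓  2056: Sun/Wed  2057: Tue/Thu  2058: Wed/Fri  2059: Thu/Sat  2060: Fri/Mon  2061: Sun/Tue  2062: Mon/Wed  2063: Tue/Thu  2064: Wed/Sat  2065: Fri/Sun  2066: Sat/Mon ✓  2067: Sun/Tue
Both conditions hold in: 1999, 2010, 2021, 2027, 2038, 2049, 2055, 2066 — 8.

8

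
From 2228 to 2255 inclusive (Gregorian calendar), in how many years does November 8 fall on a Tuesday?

4

Track November 8's weekday year by year (advancing +1, or +2 across a Feb 29):
  2228: Sat  2229: Sun (+1)  2230: Mon (+1)  2231: Tue (+1) ✓  2232: Thu (+2)
  2233: Fri (+1)  2234: Sat (+1)  2235: Sun (+1)  2236: Tue (+2) ✓  2237: Wed (+1)
  2238: Thu (+1)  2239: Fri (+1)  2240: Sun (+2)  2241: Mon (+1)  2242: Tue (+1) ✓
  2243: Wed (+1)  2244: Fri (+2)  2245: Sat (+1)  2246: Sun (+1)  2247: Mon (+1)
  2248: Wed (+2)  2249: Thu (+1)  2250: Fri (+1)  2251: Sat (+1)  2252: Mon (+2)
  2253: Tue (+1) ✓  2254: Wed (+1)  2255: Thu (+1)
Tuesday years: 2231, 2236, 2242, 2253 — 4 in total.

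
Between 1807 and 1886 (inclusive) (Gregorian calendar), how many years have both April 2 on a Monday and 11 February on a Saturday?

2

Check each year's weekday for April 2 and 11 February:
  1807: Thu/Wed  1808: Sat/Thu  1809: Sun/Sat  1810: Mon/Sun  1811: Tue/Mon  1812: Thu/Tue  1813: Fri/Thu  1814: Sat/Fri  1815: Sun/Sat  1816: Tue/Sun  1817: Wed/Tue  1818: Thu/Wed  1819: Fri/Thu  1820: Sun/Fri  …(52 more)…  1873: Wed/Tue  1874: Thu/Wed  1875: Fri/Thu  1876: Sun/Fri  1877: Mon/Sun  1878: Tue/Mon  1879: Wed/Tue  1880: Fri/Wed  1881: Sat/Fri  1882: Sun/Sat  1883: Mon/Sun  1884: Wed/Mon  1885: Thu/Wed  1886: Fri/Thu
Both conditions hold in: 1832, 1860 — 2.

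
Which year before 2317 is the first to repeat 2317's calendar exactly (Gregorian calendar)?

Two years share a calendar iff Jan 1 falls on the same weekday and both are leap or both are common. 2317: Jan 1 is Monday, common year.
2316: Jan 1 Saturday, leap
2315: Jan 1 Friday, common
2314: Jan 1 Thursday, common
2313: Jan 1 Wednesday, common
2312: Jan 1 Monday, leap
2311: Jan 1 Sunday, common
2310: Jan 1 Saturday, common
2309: Jan 1 Friday, common
2308: Jan 1 Wednesday, leap
2307: Jan 1 Tuesday, common
2306: Jan 1 Monday, common
2306 matches on both conditions.

2306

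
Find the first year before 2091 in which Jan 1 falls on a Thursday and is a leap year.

Jan 1 advances by 2 weekdays after a leap year and by 1 after a common year.
2091: Jan 1 is Monday.
2090: Sunday
2089: Saturday
2088: Thursday (leap)
2088 begins on a Thursday and is a leap year.

2088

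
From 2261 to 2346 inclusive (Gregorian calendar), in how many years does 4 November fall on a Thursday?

11

Track 4 November's weekday year by year (advancing +1, or +2 across a Feb 29):
  2261: Mon  2262: Tue (+1)  2263: Wed (+1)  2264: Fri (+2)  2265: Sat (+1)
  2266: Sun (+1)  2267: Mon (+1)  2268: Wed (+2)  2269: Thu (+1) ✓  2270: Fri (+1)
  2271: Sat (+1)  2272: Mon (+2)  2273: Tue (+1)  2274: Wed (+1)  … (58 more years) …
  2333: Sat (+1)  2334: Sun (+1)  2335: Mon (+1)  2336: Wed (+2)  2337: Thu (+1) ✓
  2338: Fri (+1)  2339: Sat (+1)  2340: Mon (+2)  2341: Tue (+1)  2342: Wed (+1)
  2343: Thu (+1) ✓  2344: Sat (+2)  2345: Sun (+1)  2346: Mon (+1)
Thursday years: 2269, 2275, 2280, 2286, 2297, 2309, 2315, 2320, 2326, 2337, 2343 — 11 in total.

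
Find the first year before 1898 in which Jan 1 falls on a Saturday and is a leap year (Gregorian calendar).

1876

Jan 1 advances by 2 weekdays after a leap year and by 1 after a common year.
1898: Jan 1 is Saturday.
1897: Friday
1896: Wednesday (leap)
1895: Tuesday
1894: Monday
1893: Sunday
1892: Friday (leap)
1891: Thursday
1890: Wednesday
1889: Tuesday
1888: Sunday (leap)
1887: Saturday
1886: Friday
1885: Thursday
1884: Tuesday (leap)
1883: Monday
1882: Sunday
1881: Saturday
1880: Thursday (leap)
1879: Wednesday
1878: Tuesday
1877: Monday
1876: Saturday (leap)
1876 begins on a Saturday and is a leap year.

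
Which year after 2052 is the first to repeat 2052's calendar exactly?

Two years share a calendar iff Jan 1 falls on the same weekday and both are leap or both are common. 2052: Jan 1 is Monday, leap year.
2053: Jan 1 Wednesday, common
2054: Jan 1 Thursday, common
2055: Jan 1 Friday, common
2056: Jan 1 Saturday, leap
2057: Jan 1 Monday, common
2058: Jan 1 Tuesday, common
2059: Jan 1 Wednesday, common
2060: Jan 1 Thursday, leap
2061: Jan 1 Saturday, common
2062: Jan 1 Sunday, common
2063: Jan 1 Monday, common
2064: Jan 1 Tuesday, leap
2065: Jan 1 Thursday, common
2066: Jan 1 Friday, common
2067: Jan 1 Saturday, common
2068: Jan 1 Sunday, leap
2069: Jan 1 Tuesday, common
2070: Jan 1 Wednesday, common
2071: Jan 1 Thursday, common
2072: Jan 1 Friday, leap
2073: Jan 1 Sunday, common
2074: Jan 1 Monday, common
2075: Jan 1 Tuesday, common
2076: Jan 1 Wednesday, leap
2077: Jan 1 Friday, common
2078: Jan 1 Saturday, common
2079: Jan 1 Sunday, common
2080: Jan 1 Monday, leap
2080 matches on both conditions.

2080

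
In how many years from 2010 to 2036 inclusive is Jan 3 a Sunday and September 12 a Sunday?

Check each year's weekday for Jan 3 and September 12:
  2010: Sun/Sun ✓  2011: Mon/Mon  2012: Tue/Wed  2013: Thu/Thu  2014: Fri/Fri  2015: Sat/Sat  2016: Sun/Mon  2017: Tue/Tue  2018: Wed/Wed  2019: Thu/Thu  2020: Fri/Sat  2021: Sun/Sun ✓  2022: Mon/Mon  2023: Tue/Tue  2024: Wed/Thu  2025: Fri/Fri  2026: Sat/Sat  2027: Sun/Sun ✓  2028: Mon/Tue  2029: Wed/Wed  2030: Thu/Thu  2031: Fri/Fri  2032: Sat/Sun  2033: Mon/Mon  2034: Tue/Tue  2035: Wed/Wed  2036: Thu/Fri
Both conditions hold in: 2010, 2021, 2027 — 3.

3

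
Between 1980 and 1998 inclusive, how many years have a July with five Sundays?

July has 31 days; it has five Sundays when Sunday falls among the first (month-length − 28) days — i.e. when July 1 is one of Sunday/Saturday/Friday.
July 1 by year: 1980:Tue 1981:Wed 1982:Thu 1983:Fri✓ 1984:Sun✓ 1985:Mon 1986:Tue 1987:Wed 1988:Fri✓ 1989:Sat✓ 1990:Sun✓ 1991:Mon 1992:Wed 1993:Thu 1994:Fri✓ 1995:Sat✓ 1996:Mon 1997:Tue 1998:Wed
Years with five Sundays: 1983, 1984, 1988, 1989, 1990, 1994, 1995 → 7.

7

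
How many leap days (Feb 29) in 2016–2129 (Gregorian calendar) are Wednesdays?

4

Leap years in 2016–2129: 28 of them.
Feb 29 weekday advances by 5 (mod 7) from one leap year to the next four years later (or differs when a century non-leap intervenes).
Leap-day weekdays: 2016:Mon 2020:Sat 2024:Thu 2028:Tue 2032:Sun 2036:Fri 2040:Wed✓ 2044:Mon 2048:Sat 2052:Thu 2056:Tue 2060:Sun 2064:Fri 2068:Wed✓ 2072:Mon 2076:Sat 2080:Thu 2084:Tue 2088:Sun 2092:Fri 2096:Wed✓ 2104:Fri 2108:Wed✓ 2112:Mon 2116:Sat 2120:Thu 2124:Tue 2128:Sun
Wednesday: 2040, 2068, 2096, 2108 → 4.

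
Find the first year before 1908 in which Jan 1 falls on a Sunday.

1905

Jan 1 advances by 2 weekdays after a leap year and by 1 after a common year.
1908: Jan 1 is Wednesday (leap).
1907: Tuesday
1906: Monday
1905: Sunday
1905 begins on a Sunday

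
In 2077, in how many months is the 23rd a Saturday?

2

Check the 23rd of each month of 2077: Jan 23: Sat, Feb 23: Tue, Mar 23: Tue, Apr 23: Fri, May 23: Sun, Jun 23: Wed, Jul 23: Fri, Aug 23: Mon, Sep 23: Thu, Oct 23: Sat, Nov 23: Tue, Dec 23: Thu.
Saturday occurs in January, October — 2 months.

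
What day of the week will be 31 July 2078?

January 1, 2078 is a Saturday.
July 31 is day 212 of the year, i.e. 211 days after Jan 1.
211 mod 7 = 1, so advance 1 weekday from Saturday: Sunday.

Sunday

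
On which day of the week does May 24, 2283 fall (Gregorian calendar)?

January 1, 2283 is a Monday.
May 24 is day 144 of the year, i.e. 143 days after Jan 1.
143 mod 7 = 3, so advance 3 weekdays from Monday: Thursday.

Thursday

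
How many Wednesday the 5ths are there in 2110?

Check the 5th of each month of 2110: Jan 5: Sun, Feb 5: Wed, Mar 5: Wed, Apr 5: Sat, May 5: Mon, Jun 5: Thu, Jul 5: Sat, Aug 5: Tue, Sep 5: Fri, Oct 5: Sun, Nov 5: Wed, Dec 5: Fri.
Wednesday occurs in February, March, November — 3 months.

3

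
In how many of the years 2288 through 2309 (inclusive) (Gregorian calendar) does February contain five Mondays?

2

February has 28 days (29 in leap years); it has five Mondays when Monday falls among the first (month-length − 28) days — i.e. when February 1 is Monday in a leap year (never in a common year).
February 1 by year: 2288:Wed 2289:Fri 2290:Sat 2291:Sun 2292:Mon✓ 2293:Wed 2294:Thu 2295:Fri 2296:Sat 2297:Mon 2298:Tue 2299:Wed 2300:Thu 2301:Fri 2302:Sat 2303:Sun 2304:Mon✓ 2305:Wed 2306:Thu 2307:Fri 2308:Sat 2309:Mon
Years with five Mondays: 2292, 2304 → 2.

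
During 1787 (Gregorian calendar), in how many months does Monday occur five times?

5

A month of length L has five Mondays iff its first Monday is on day ≤ L−28 (so day 1–3 in a 31-day month, 1–2 in a 30-day month, day 1 in a leap February).
Checking each month of 1787: Jan starts Mon (31d) ✓; Feb starts Thu (28d); Mar starts Thu (31d); Apr starts Sun (30d) ✓; May starts Tue (31d); Jun starts Fri (30d); Jul starts Sun (31d) ✓; Aug starts Wed (31d); Sep starts Sat (30d); Oct starts Mon (31d) ✓; Nov starts Thu (30d); Dec starts Sat (31d) ✓.
Five-Monday months: January, April, July, October, December → 5.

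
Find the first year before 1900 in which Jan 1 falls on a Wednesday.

Jan 1 advances by 2 weekdays after a leap year and by 1 after a common year.
1900: Jan 1 is Monday.
1899: Sunday
1898: Saturday
1897: Friday
1896: Wednesday (leap)
1896 begins on a Wednesday

1896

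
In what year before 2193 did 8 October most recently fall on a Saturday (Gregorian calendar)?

From one year to the next, a fixed date's weekday advances by 1, or by 2 when a Feb 29 lies between the two dates.
2193: October 8 is Tuesday.
2192: Monday (−1)
2191: Saturday (−2)
8 October falls on a Saturday in 2191.

2191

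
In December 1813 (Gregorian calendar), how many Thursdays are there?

December 1813 has 31 days and begins on Wednesday.
The first Thursday is December 2.
Thursdays fall on 2, 9, 16, 23, 30 — that's 5.

5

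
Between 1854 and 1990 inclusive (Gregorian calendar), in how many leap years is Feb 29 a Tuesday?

4

Leap years in 1854–1990: 33 of them.
Feb 29 weekday advances by 5 (mod 7) from one leap year to the next four years later (or differs when a century non-leap intervenes).
Leap-day weekdays: 1856:Fri 1860:Wed 1864:Mon 1868:Sat 1872:Thu 1876:Tue✓ 1880:Sun 1884:Fri 1888:Wed 1892:Mon 1896:Sat 1904:Mon 1908:Sat …(7 more)… 1940:Thu 1944:Tue✓ 1948:Sun 1952:Fri 1956:Wed 1960:Mon 1964:Sat 1968:Thu 1972:Tue✓ 1976:Sun 1980:Fri 1984:Wed 1988:Mon
Tuesday: 1876, 1916, 1944, 1972 → 4.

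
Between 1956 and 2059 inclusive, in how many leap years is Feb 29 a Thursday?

Leap years in 1956–2059: 26 of them.
Feb 29 weekday advances by 5 (mod 7) from one leap year to the next four years later (or differs when a century non-leap intervenes).
Leap-day weekdays: 1956:Wed 1960:Mon 1964:Sat 1968:Thu✓ 1972:Tue 1976:Sun 1980:Fri 1984:Wed 1988:Mon 1992:Sat 1996:Thu✓ 2000:Tue 2004:Sun 2008:Fri 2012:Wed 2016:Mon 2020:Sat 2024:Thu✓ 2028:Tue 2032:Sun 2036:Fri 2040:Wed 2044:Mon 2048:Sat 2052:Thu✓ 2056:Tue
Thursday: 1968, 1996, 2024, 2052 → 4.

4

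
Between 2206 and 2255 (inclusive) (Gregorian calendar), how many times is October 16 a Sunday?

7

Track October 16's weekday year by year (advancing +1, or +2 across a Feb 29):
  2206: Thu  2207: Fri (+1)  2208: Sun (+2) ✓  2209: Mon (+1)  2210: Tue (+1)
  2211: Wed (+1)  2212: Fri (+2)  2213: Sat (+1)  2214: Sun (+1) ✓  2215: Mon (+1)
  2216: Wed (+2)  2217: Thu (+1)  2218: Fri (+1)  2219: Sat (+1)  … (22 more years) …
  2242: Sun (+1) ✓  2243: Mon (+1)  2244: Wed (+2)  2245: Thu (+1)  2246: Fri (+1)
  2247: Sat (+1)  2248: Mon (+2)  2249: Tue (+1)  2250: Wed (+1)  2251: Thu (+1)
  2252: Sat (+2)  2253: Sun (+1) ✓  2254: Mon (+1)  2255: Tue (+1)
Sunday years: 2208, 2214, 2225, 2231, 2236, 2242, 2253 — 7 in total.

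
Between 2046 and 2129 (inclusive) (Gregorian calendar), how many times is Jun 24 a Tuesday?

Track Jun 24's weekday year by year (advancing +1, or +2 across a Feb 29):
  2046: Sun  2047: Mon (+1)  2048: Wed (+2)  2049: Thu (+1)  2050: Fri (+1)
  2051: Sat (+1)  2052: Mon (+2)  2053: Tue (+1) ✓  2054: Wed (+1)  2055: Thu (+1)
  2056: Sat (+2)  2057: Sun (+1)  2058: Mon (+1)  2059: Tue (+1) ✓  … (56 more years) …
  2116: Wed (+2)  2117: Thu (+1)  2118: Fri (+1)  2119: Sat (+1)  2120: Mon (+2)
  2121: Tue (+1) ✓  2122: Wed (+1)  2123: Thu (+1)  2124: Sat (+2)  2125: Sun (+1)
  2126: Mon (+1)  2127: Tue (+1) ✓  2128: Thu (+2)  2129: Fri (+1)
Tuesday years: 2053, 2059, 2064, 2070, 2081, 2087, 2092, 2098, 2104, 2110, 2121, 2127 — 12 in total.

12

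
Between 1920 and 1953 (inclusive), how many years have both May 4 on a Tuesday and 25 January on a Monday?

3

Check each year's weekday for May 4 and 25 January:
  1920: Tue/Sun  1921: Wed/Tue  1922: Thu/Wed  1923: Fri/Thu  1924: Sun/Fri  1925: Mon/Sun  1926: Tue/Mon ✓  1927: Wed/Tue  1928: Fri/Wed  1929: Sat/Fri  1930: Sun/Sat  1931: Mon/Sun  1932: Wed/Mon  1933: Thu/Wed  …(6 more)…  1940: Sat/Thu  1941: Sun/Sat  1942: Mon/Sun  1943: Tue/Mon ✓  1944: Thu/Tue  1945: Fri/Thu  1946: Sat/Fri  1947: Sun/Sat  1948: Tue/Sun  1949: Wed/Tue  1950: Thu/Wed  1951: Fri/Thu  1952: Sun/Fri  1953: Mon/Sun
Both conditions hold in: 1926, 1937, 1943 — 3.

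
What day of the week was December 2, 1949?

January 1, 1949 is a Saturday.
December 2 is day 336 of the year, i.e. 335 days after Jan 1.
335 mod 7 = 6, so advance 6 weekdays from Saturday: Friday.

Friday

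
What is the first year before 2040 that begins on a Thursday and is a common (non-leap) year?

2037

Jan 1 advances by 2 weekdays after a leap year and by 1 after a common year.
2040: Jan 1 is Sunday (leap).
2039: Saturday
2038: Friday
2037: Thursday
2037 begins on a Thursday and is a common year.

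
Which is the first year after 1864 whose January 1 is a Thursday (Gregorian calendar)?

Jan 1 advances by 2 weekdays after a leap year and by 1 after a common year.
1864: Jan 1 is Friday (leap).
1865: Sunday
1866: Monday
1867: Tuesday
1868: Wednesday (leap)
1869: Friday
1870: Saturday
1871: Sunday
1872: Monday (leap)
1873: Wednesday
1874: Thursday
1874 begins on a Thursday

1874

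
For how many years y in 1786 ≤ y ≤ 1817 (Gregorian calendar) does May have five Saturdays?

13

May has 31 days; it has five Saturdays when Saturday falls among the first (month-length − 28) days — i.e. when May 1 is one of Saturday/Friday/Thursday.
May 1 by year: 1786:Mon 1787:Tue 1788:Thu✓ 1789:Fri✓ 1790:Sat✓ 1791:Sun 1792:Tue 1793:Wed 1794:Thu✓ 1795:Fri✓ 1796:Sun 1797:Mon 1798:Tue 1799:Wed 1800:Thu✓ 1801:Fri✓ 1802:Sat✓ 1803:Sun 1804:Tue 1805:Wed 1806:Thu✓ 1807:Fri✓ 1808:Sun 1809:Mon 1810:Tue 1811:Wed 1812:Fri✓ 1813:Sat✓ 1814:Sun 1815:Mon 1816:Wed 1817:Thu✓
Years with five Saturdays: 1788, 1789, 1790, 1794, 1795, 1800, 1801, 1802, 1806, 1807, 1812, 1813, 1817 → 13.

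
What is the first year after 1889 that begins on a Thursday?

1891

Jan 1 advances by 2 weekdays after a leap year and by 1 after a common year.
1889: Jan 1 is Tuesday.
1890: Wednesday
1891: Thursday
1891 begins on a Thursday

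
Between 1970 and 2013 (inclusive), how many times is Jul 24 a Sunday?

Track Jul 24's weekday year by year (advancing +1, or +2 across a Feb 29):
  1970: Fri  1971: Sat (+1)  1972: Mon (+2)  1973: Tue (+1)  1974: Wed (+1)
  1975: Thu (+1)  1976: Sat (+2)  1977: Sun (+1) ✓  1978: Mon (+1)  1979: Tue (+1)
  1980: Thu (+2)  1981: Fri (+1)  1982: Sat (+1)  1983: Sun (+1) ✓  … (16 more years) …
  2000: Mon (+2)  2001: Tue (+1)  2002: Wed (+1)  2003: Thu (+1)  2004: Sat (+2)
  2005: Sun (+1) ✓  2006: Mon (+1)  2007: Tue (+1)  2008: Thu (+2)  2009: Fri (+1)
  2010: Sat (+1)  2011: Sun (+1) ✓  2012: Tue (+2)  2013: Wed (+1)
Sunday years: 1977, 1983, 1988, 1994, 2005, 2011 — 6 in total.

6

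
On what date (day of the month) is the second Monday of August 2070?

August 1, 2070 is a Friday, so the first Monday is the 4th.
The second Monday is 4 + 7 = 11.

11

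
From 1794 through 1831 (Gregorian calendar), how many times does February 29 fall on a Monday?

Leap years in 1794–1831: 8 of them.
Feb 29 weekday advances by 5 (mod 7) from one leap year to the next four years later (or differs when a century non-leap intervenes).
Leap-day weekdays: 1796:Mon✓ 1804:Wed 1808:Mon✓ 1812:Sat 1816:Thu 1820:Tue 1824:Sun 1828:Fri
Monday: 1796, 1808 → 2.

2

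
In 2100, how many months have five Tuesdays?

4

A month of length L has five Tuesdays iff its first Tuesday is on day ≤ L−28 (so day 1–3 in a 31-day month, 1–2 in a 30-day month, day 1 in a leap February).
Checking each month of 2100: Jan starts Fri (31d); Feb starts Mon (28d); Mar starts Mon (31d) ✓; Apr starts Thu (30d); May starts Sat (31d); Jun starts Tue (30d) ✓; Jul starts Thu (31d); Aug starts Sun (31d) ✓; Sep starts Wed (30d); Oct starts Fri (31d); Nov starts Mon (30d) ✓; Dec starts Wed (31d).
Five-Tuesday months: March, June, August, November → 4.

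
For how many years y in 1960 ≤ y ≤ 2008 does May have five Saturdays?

20

May has 31 days; it has five Saturdays when Saturday falls among the first (month-length − 28) days — i.e. when May 1 is one of Saturday/Friday/Thursday.
May 1 by year: 1960:Sun 1961:Mon 1962:Tue 1963:Wed 1964:Fri✓ 1965:Sat✓ 1966:Sun 1967:Mon 1968:Wed 1969:Thu✓ 1970:Fri✓ 1971:Sat✓ 1972:Mon 1973:Tue 1974:Wed …(19 more)… 1994:Sun 1995:Mon 1996:Wed 1997:Thu✓ 1998:Fri✓ 1999:Sat✓ 2000:Mon 2001:Tue 2002:Wed 2003:Thu✓ 2004:Sat✓ 2005:Sun 2006:Mon 2007:Tue 2008:Thu✓
Years with five Saturdays: 1964, 1965, 1969, 1970, 1971, 1975, 1976, 1980, 1981, 1982, 1986, 1987, 1992, 1993, 1997, 1998, 1999, 2003, 2004, 2008 → 20.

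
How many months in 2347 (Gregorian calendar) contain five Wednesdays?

A month of length L has five Wednesdays iff its first Wednesday is on day ≤ L−28 (so day 1–3 in a 31-day month, 1–2 in a 30-day month, day 1 in a leap February).
Checking each month of 2347: Jan starts Wed (31d) ✓; Feb starts Sat (28d); Mar starts Sat (31d); Apr starts Tue (30d) ✓; May starts Thu (31d); Jun starts Sun (30d); Jul starts Tue (31d) ✓; Aug starts Fri (31d); Sep starts Mon (30d); Oct starts Wed (31d) ✓; Nov starts Sat (30d); Dec starts Mon (31d) ✓.
Five-Wednesday months: January, April, July, October, December → 5.

5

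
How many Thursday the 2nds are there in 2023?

3

Check the 2nd of each month of 2023: Jan 2: Mon, Feb 2: Thu, Mar 2: Thu, Apr 2: Sun, May 2: Tue, Jun 2: Fri, Jul 2: Sun, Aug 2: Wed, Sep 2: Sat, Oct 2: Mon, Nov 2: Thu, Dec 2: Sat.
Thursday occurs in February, March, November — 3 months.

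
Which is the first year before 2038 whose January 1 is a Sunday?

2034

Jan 1 advances by 2 weekdays after a leap year and by 1 after a common year.
2038: Jan 1 is Friday.
2037: Thursday
2036: Tuesday (leap)
2035: Monday
2034: Sunday
2034 begins on a Sunday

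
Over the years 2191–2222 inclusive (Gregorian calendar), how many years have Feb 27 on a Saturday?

Track Feb 27's weekday year by year (advancing +1, or +2 across a Feb 29):
  2191: Sun  2192: Mon (+1)  2193: Wed (+2)  2194: Thu (+1)  2195: Fri (+1)
  2196: Sat (+1) ✓  2197: Mon (+2)  2198: Tue (+1)  2199: Wed (+1)  2200: Thu (+1)
  2201: Fri (+1)  2202: Sat (+1) ✓  2203: Sun (+1)  2204: Mon (+1)  … (4 more years) …
  2209: Mon (+2)  2210: Tue (+1)  2211: Wed (+1)  2212: Thu (+1)  2213: Sat (+2) ✓
  2214: Sun (+1)  2215: Mon (+1)  2216: Tue (+1)  2217: Thu (+2)  2218: Fri (+1)
  2219: Sat (+1) ✓  2220: Sun (+1)  2221: Tue (+2)  2222: Wed (+1)
Saturday years: 2196, 2202, 2208, 2213, 2219 — 5 in total.

5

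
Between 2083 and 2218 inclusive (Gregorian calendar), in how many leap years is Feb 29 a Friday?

Leap years in 2083–2218: 32 of them.
Feb 29 weekday advances by 5 (mod 7) from one leap year to the next four years later (or differs when a century non-leap intervenes).
Leap-day weekdays: 2084:Tue 2088:Sun 2092:Fri✓ 2096:Wed 2104:Fri✓ 2108:Wed 2112:Mon 2116:Sat 2120:Thu 2124:Tue 2128:Sun 2132:Fri✓ 2136:Wed …(6 more)… 2164:Wed 2168:Mon 2172:Sat 2176:Thu 2180:Tue 2184:Sun 2188:Fri✓ 2192:Wed 2196:Mon 2204:Wed 2208:Mon 2212:Sat 2216:Thu
Friday: 2092, 2104, 2132, 2160, 2188 → 5.

5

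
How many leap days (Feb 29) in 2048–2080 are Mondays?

Leap years in 2048–2080: 9 of them.
Feb 29 weekday advances by 5 (mod 7) from one leap year to the next four years later (or differs when a century non-leap intervenes).
Leap-day weekdays: 2048:Sat 2052:Thu 2056:Tue 2060:Sun 2064:Fri 2068:Wed 2072:Mon✓ 2076:Sat 2080:Thu
Monday: 2072 → 1.

1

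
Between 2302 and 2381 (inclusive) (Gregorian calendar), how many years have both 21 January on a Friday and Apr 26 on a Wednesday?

Check each year's weekday for 21 January and Apr 26:
  2302: Tue/Sat  2303: Wed/Sun  2304: Thu/Tue  2305: Sat/Wed  2306: Sun/Thu  2307: Mon/Fri  2308: Tue/Sun  2309: Thu/Mon  2310: Fri/Tue  2311: Sat/Wed  2312: Sun/Fri  2313: Tue/Sat  2314: Wed/Sun  2315: Thu/Mon  …(52 more)…  2368: Sun/Fri  2369: Tue/Sat  2370: Wed/Sun  2371: Thu/Mon  2372: Fri/Wed ✓  2373: Sun/Thu  2374: Mon/Fri  2375: Tue/Sat  2376: Wed/Mon  2377: Fri/Tue  2378: Sat/Wed  2379: Sun/Thu  2380: Mon/Sat  2381: Wed/Sun
Both conditions hold in: 2316, 2344, 2372 — 3.

3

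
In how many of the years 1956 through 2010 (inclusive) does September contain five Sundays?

16

September has 30 days; it has five Sundays when Sunday falls among the first (month-length − 28) days — i.e. when September 1 is one of Sunday/Saturday.
September 1 by year: 1956:Sat✓ 1957:Sun✓ 1958:Mon 1959:Tue 1960:Thu 1961:Fri 1962:Sat✓ 1963:Sun✓ 1964:Tue 1965:Wed 1966:Thu 1967:Fri 1968:Sun✓ 1969:Mon 1970:Tue …(25 more)… 1996:Sun✓ 1997:Mon 1998:Tue 1999:Wed 2000:Fri 2001:Sat✓ 2002:Sun✓ 2003:Mon 2004:Wed 2005:Thu 2006:Fri 2007:Sat✓ 2008:Mon 2009:Tue 2010:Wed
Years with five Sundays: 1956, 1957, 1962, 1963, 1968, 1973, 1974, 1979, 1984, 1985, 1990, 1991, 1996, 2001, 2002, 2007 → 16.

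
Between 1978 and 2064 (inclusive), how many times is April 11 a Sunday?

12

Track April 11's weekday year by year (advancing +1, or +2 across a Feb 29):
  1978: Tue  1979: Wed (+1)  1980: Fri (+2)  1981: Sat (+1)  1982: Sun (+1) ✓
  1983: Mon (+1)  1984: Wed (+2)  1985: Thu (+1)  1986: Fri (+1)  1987: Sat (+1)
  1988: Mon (+2)  1989: Tue (+1)  1990: Wed (+1)  1991: Thu (+1)  … (59 more years) …
  2051: Tue (+1)  2052: Thu (+2)  2053: Fri (+1)  2054: Sat (+1)  2055: Sun (+1) ✓
  2056: Tue (+2)  2057: Wed (+1)  2058: Thu (+1)  2059: Fri (+1)  2060: Sun (+2) ✓
  2061: Mon (+1)  2062: Tue (+1)  2063: Wed (+1)  2064: Fri (+2)
Sunday years: 1982, 1993, 1999, 2004, 2010, 2021, 2027, 2032, 2038, 2049, 2055, 2060 — 12 in total.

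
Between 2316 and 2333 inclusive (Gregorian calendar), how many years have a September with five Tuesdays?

September has 30 days; it has five Tuesdays when Tuesday falls among the first (month-length − 28) days — i.e. when September 1 is one of Tuesday/Monday.
September 1 by year: 2316:Fri 2317:Sat 2318:Sun 2319:Mon✓ 2320:Wed 2321:Thu 2322:Fri 2323:Sat 2324:Mon✓ 2325:Tue✓ 2326:Wed 2327:Thu 2328:Sat 2329:Sun 2330:Mon✓ 2331:Tue✓ 2332:Thu 2333:Fri
Years with five Tuesdays: 2319, 2324, 2325, 2330, 2331 → 5.

5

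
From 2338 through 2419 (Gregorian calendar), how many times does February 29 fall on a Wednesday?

3

Leap years in 2338–2419: 20 of them.
Feb 29 weekday advances by 5 (mod 7) from one leap year to the next four years later (or differs when a century non-leap intervenes).
Leap-day weekdays: 2340:Thu 2344:Tue 2348:Sun 2352:Fri 2356:Wed✓ 2360:Mon 2364:Sat 2368:Thu 2372:Tue 2376:Sun 2380:Fri 2384:Wed✓ 2388:Mon 2392:Sat 2396:Thu 2400:Tue 2404:Sun 2408:Fri 2412:Wed✓ 2416:Mon
Wednesday: 2356, 2384, 2412 → 3.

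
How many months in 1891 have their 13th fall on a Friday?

3

Check the 13th of each month of 1891: Jan 13: Tue, Feb 13: Fri, Mar 13: Fri, Apr 13: Mon, May 13: Wed, Jun 13: Sat, Jul 13: Mon, Aug 13: Thu, Sep 13: Sun, Oct 13: Tue, Nov 13: Fri, Dec 13: Sun.
Friday occurs in February, March, November — 3 months.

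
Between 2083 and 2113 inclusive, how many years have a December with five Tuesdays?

12

December has 31 days; it has five Tuesdays when Tuesday falls among the first (month-length − 28) days — i.e. when December 1 is one of Tuesday/Monday/Sunday.
December 1 by year: 2083:Wed 2084:Fri 2085:Sat 2086:Sun✓ 2087:Mon✓ 2088:Wed 2089:Thu 2090:Fri 2091:Sat 2092:Mon✓ 2093:Tue✓ 2094:Wed 2095:Thu 2096:Sat 2097:Sun✓ 2098:Mon✓ 2099:Tue✓ 2100:Wed 2101:Thu 2102:Fri 2103:Sat 2104:Mon✓ 2105:Tue✓ 2106:Wed 2107:Thu 2108:Sat 2109:Sun✓ 2110:Mon✓ 2111:Tue✓ 2112:Thu 2113:Fri
Years with five Tuesdays: 2086, 2087, 2092, 2093, 2097, 2098, 2099, 2104, 2105, 2109, 2110, 2111 → 12.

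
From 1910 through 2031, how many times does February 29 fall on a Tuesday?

5

Leap years in 1910–2031: 30 of them.
Feb 29 weekday advances by 5 (mod 7) from one leap year to the next four years later (or differs when a century non-leap intervenes).
Leap-day weekdays: 1912:Thu 1916:Tue✓ 1920:Sun 1924:Fri 1928:Wed 1932:Mon 1936:Sat 1940:Thu 1944:Tue✓ 1948:Sun 1952:Fri 1956:Wed 1960:Mon …(4 more)… 1980:Fri 1984:Wed 1988:Mon 1992:Sat 1996:Thu 2000:Tue✓ 2004:Sun 2008:Fri 2012:Wed 2016:Mon 2020:Sat 2024:Thu 2028:Tue✓
Tuesday: 1916, 1944, 1972, 2000, 2028 → 5.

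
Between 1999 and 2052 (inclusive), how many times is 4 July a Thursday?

Track 4 July's weekday year by year (advancing +1, or +2 across a Feb 29):
  1999: Sun  2000: Tue (+2)  2001: Wed (+1)  2002: Thu (+1) ✓  2003: Fri (+1)
  2004: Sun (+2)  2005: Mon (+1)  2006: Tue (+1)  2007: Wed (+1)  2008: Fri (+2)
  2009: Sat (+1)  2010: Sun (+1)  2011: Mon (+1)  2012: Wed (+2)  … (26 more years) …
  2039: Mon (+1)  2040: Wed (+2)  2041: Thu (+1) ✓  2042: Fri (+1)  2043: Sat (+1)
  2044: Mon (+2)  2045: Tue (+1)  2046: Wed (+1)  2047: Thu (+1) ✓  2048: Sat (+2)
  2049: Sun (+1)  2050: Mon (+1)  2051: Tue (+1)  2052: Thu (+2) ✓
Thursday years: 2002, 2013, 2019, 2024, 2030, 2041, 2047, 2052 — 8 in total.

8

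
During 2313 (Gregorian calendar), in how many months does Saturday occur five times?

A month of length L has five Saturdays iff its first Saturday is on day ≤ L−28 (so day 1–3 in a 31-day month, 1–2 in a 30-day month, day 1 in a leap February).
Checking each month of 2313: Jan starts Wed (31d); Feb starts Sat (28d); Mar starts Sat (31d) ✓; Apr starts Tue (30d); May starts Thu (31d) ✓; Jun starts Sun (30d); Jul starts Tue (31d); Aug starts Fri (31d) ✓; Sep starts Mon (30d); Oct starts Wed (31d); Nov starts Sat (30d) ✓; Dec starts Mon (31d).
Five-Saturday months: March, May, August, November → 4.

4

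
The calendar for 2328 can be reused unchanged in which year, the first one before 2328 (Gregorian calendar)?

2288

Two years share a calendar iff Jan 1 falls on the same weekday and both are leap or both are common. 2328: Jan 1 is Sunday, leap year.
2327: Jan 1 Saturday, common
2326: Jan 1 Friday, common
2325: Jan 1 Thursday, common
2324: Jan 1 Tuesday, leap
2323: Jan 1 Monday, common
2322: Jan 1 Sunday, common
2321: Jan 1 Saturday, common
2320: Jan 1 Thursday, leap
2319: Jan 1 Wednesday, common
2318: Jan 1 Tuesday, common
2317: Jan 1 Monday, common
2316: Jan 1 Saturday, leap
2315: Jan 1 Friday, common
2314: Jan 1 Thursday, common
2313: Jan 1 Wednesday, common
2312: Jan 1 Monday, leap
2311: Jan 1 Sunday, common
2310: Jan 1 Saturday, common
2309: Jan 1 Friday, common
2308: Jan 1 Wednesday, leap
2307: Jan 1 Tuesday, common
2306: Jan 1 Monday, common
2305: Jan 1 Sunday, common
2304: Jan 1 Friday, leap
2303: Jan 1 Thursday, common
2302: Jan 1 Wednesday, common
2301: Jan 1 Tuesday, common
2300: Jan 1 Monday, common
2299: Jan 1 Sunday, common
2298: Jan 1 Saturday, common
2297: Jan 1 Friday, common
2296: Jan 1 Wednesday, leap
2295: Jan 1 Tuesday, common
2294: Jan 1 Monday, common
2293: Jan 1 Sunday, common
2292: Jan 1 Friday, leap
2291: Jan 1 Thursday, common
2290: Jan 1 Wednesday, common
2289: Jan 1 Tuesday, common
2288: Jan 1 Sunday, leap
2288 matches on both conditions.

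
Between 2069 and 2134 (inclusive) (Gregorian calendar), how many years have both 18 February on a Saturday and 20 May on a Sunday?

2

Check each year's weekday for 18 February and 20 May:
  2069: Mon/Mon  2070: Tue/Tue  2071: Wed/Wed  2072: Thu/Fri  2073: Sat/Sat  2074: Sun/Sun  2075: Mon/Mon  2076: Tue/Wed  2077: Thu/Thu  2078: Fri/Fri  2079: Sat/Sat  2080: Sun/Mon  2081: Tue/Tue  2082: Wed/Wed  …(38 more)…  2121: Tue/Tue  2122: Wed/Wed  2123: Thu/Thu  2124: Fri/Sat  2125: Sun/Sun  2126: Mon/Mon  2127: Tue/Tue  2128: Wed/Thu  2129: Fri/Fri  2130: Sat/Sat  2131: Sun/Sun  2132: Mon/Tue  2133: Wed/Wed  2134: Thu/Thu
Both conditions hold in: 2096, 2108 — 2.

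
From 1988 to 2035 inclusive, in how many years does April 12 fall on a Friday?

Track April 12's weekday year by year (advancing +1, or +2 across a Feb 29):
  1988: Tue  1989: Wed (+1)  1990: Thu (+1)  1991: Fri (+1) ✓  1992: Sun (+2)
  1993: Mon (+1)  1994: Tue (+1)  1995: Wed (+1)  1996: Fri (+2) ✓  1997: Sat (+1)
  1998: Sun (+1)  1999: Mon (+1)  2000: Wed (+2)  2001: Thu (+1)  … (20 more years) …
  2022: Tue (+1)  2023: Wed (+1)  2024: Fri (+2) ✓  2025: Sat (+1)  2026: Sun (+1)
  2027: Mon (+1)  2028: Wed (+2)  2029: Thu (+1)  2030: Fri (+1) ✓  2031: Sat (+1)
  2032: Mon (+2)  2033: Tue (+1)  2034: Wed (+1)  2035: Thu (+1)
Friday years: 1991, 1996, 2002, 2013, 2019, 2024, 2030 — 7 in total.

7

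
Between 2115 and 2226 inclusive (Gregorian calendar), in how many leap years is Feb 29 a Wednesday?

Leap years in 2115–2226: 27 of them.
Feb 29 weekday advances by 5 (mod 7) from one leap year to the next four years later (or differs when a century non-leap intervenes).
Leap-day weekdays: 2116:Sat 2120:Thu 2124:Tue 2128:Sun 2132:Fri 2136:Wed✓ 2140:Mon 2144:Sat 2148:Thu 2152:Tue 2156:Sun 2160:Fri 2164:Wed✓ 2168:Mon 2172:Sat 2176:Thu 2180:Tue 2184:Sun 2188:Fri 2192:Wed✓ 2196:Mon 2204:Wed✓ 2208:Mon 2212:Sat 2216:Thu 2220:Tue 2224:Sun
Wednesday: 2136, 2164, 2192, 2204 → 4.

4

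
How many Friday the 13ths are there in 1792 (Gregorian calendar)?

3

Check the 13th of each month of 1792: Jan 13: Fri, Feb 13: Mon, Mar 13: Tue, Apr 13: Fri, May 13: Sun, Jun 13: Wed, Jul 13: Fri, Aug 13: Mon, Sep 13: Thu, Oct 13: Sat, Nov 13: Tue, Dec 13: Thu.
Friday occurs in January, April, July — 3 months.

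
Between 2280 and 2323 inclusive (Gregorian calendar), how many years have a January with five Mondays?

January has 31 days; it has five Mondays when Monday falls among the first (month-length − 28) days — i.e. when January 1 is one of Monday/Sunday/Saturday.
January 1 by year: 2280:Thu 2281:Sat✓ 2282:Sun✓ 2283:Mon✓ 2284:Tue 2285:Thu 2286:Fri 2287:Sat✓ 2288:Sun✓ 2289:Tue 2290:Wed 2291:Thu 2292:Fri 2293:Sun✓ 2294:Mon✓ …(14 more)… 2309:Fri 2310:Sat✓ 2311:Sun✓ 2312:Mon✓ 2313:Wed 2314:Thu 2315:Fri 2316:Sat✓ 2317:Mon✓ 2318:Tue 2319:Wed 2320:Thu 2321:Sat✓ 2322:Sun✓ 2323:Mon✓
Years with five Mondays: 2281, 2282, 2283, 2287, 2288, 2293, 2294, 2298, 2299, 2300, 2305, 2306, 2310, 2311, 2312, 2316, 2317, 2321, 2322, 2323 → 20.

20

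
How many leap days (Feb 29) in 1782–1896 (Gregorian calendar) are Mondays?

5

Leap years in 1782–1896: 28 of them.
Feb 29 weekday advances by 5 (mod 7) from one leap year to the next four years later (or differs when a century non-leap intervenes).
Leap-day weekdays: 1784:Sun 1788:Fri 1792:Wed 1796:Mon✓ 1804:Wed 1808:Mon✓ 1812:Sat 1816:Thu 1820:Tue 1824:Sun 1828:Fri 1832:Wed 1836:Mon✓ 1840:Sat 1844:Thu 1848:Tue 1852:Sun 1856:Fri 1860:Wed 1864:Mon✓ 1868:Sat 1872:Thu 1876:Tue 1880:Sun 1884:Fri 1888:Wed 1892:Mon✓ 1896:Sat
Monday: 1796, 1808, 1836, 1864, 1892 → 5.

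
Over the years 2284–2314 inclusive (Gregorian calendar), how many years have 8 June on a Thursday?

4

Track 8 June's weekday year by year (advancing +1, or +2 across a Feb 29):
  2284: Sun  2285: Mon (+1)  2286: Tue (+1)  2287: Wed (+1)  2288: Fri (+2)
  2289: Sat (+1)  2290: Sun (+1)  2291: Mon (+1)  2292: Wed (+2)  2293: Thu (+1) ✓
  2294: Fri (+1)  2295: Sat (+1)  2296: Mon (+2)  2297: Tue (+1)  … (3 more years) …
  2301: Sat (+1)  2302: Sun (+1)  2303: Mon (+1)  2304: Wed (+2)  2305: Thu (+1) ✓
  2306: Fri (+1)  2307: Sat (+1)  2308: Mon (+2)  2309: Tue (+1)  2310: Wed (+1)
  2311: Thu (+1) ✓  2312: Sat (+2)  2313: Sun (+1)  2314: Mon (+1)
Thursday years: 2293, 2299, 2305, 2311 — 4 in total.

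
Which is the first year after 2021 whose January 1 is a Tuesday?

2030

Jan 1 advances by 2 weekdays after a leap year and by 1 after a common year.
2021: Jan 1 is Friday.
2022: Saturday
2023: Sunday
2024: Monday (leap)
2025: Wednesday
2026: Thursday
2027: Friday
2028: Saturday (leap)
2029: Monday
2030: Tuesday
2030 begins on a Tuesday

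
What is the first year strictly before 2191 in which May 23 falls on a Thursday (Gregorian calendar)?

From one year to the next, a fixed date's weekday advances by 1, or by 2 when a Feb 29 lies between the two dates.
2191: May 23 is Monday.
2190: Sunday (−1)
2189: Saturday (−1)
2188: Friday (−1)
2187: Wednesday (−2)
2186: Tuesday (−1)
2185: Monday (−1)
2184: Sunday (−1)
2183: Friday (−2)
2182: Thursday (−1)
May 23 falls on a Thursday in 2182.

2182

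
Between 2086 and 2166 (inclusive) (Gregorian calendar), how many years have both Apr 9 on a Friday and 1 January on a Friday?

Check each year's weekday for Apr 9 and 1 January:
  2086: Tue/Tue  2087: Wed/Wed  2088: Fri/Thu  2089: Sat/Sat  2090: Sun/Sun  2091: Mon/Mon  2092: Wed/Tue  2093: Thu/Thu  2094: Fri/Fri ✓  2095: Sat/Sat  2096: Mon/Sun  2097: Tue/Tue  2098: Wed/Wed  2099: Thu/Thu  …(53 more)…  2153: Mon/Mon  2154: Tue/Tue  2155: Wed/Wed  2156: Fri/Thu  2157: Sat/Sat  2158: Sun/Sun  2159: Mon/Mon  2160: Wed/Tue  2161: Thu/Thu  2162: Fri/Fri ✓  2163: Sat/Sat  2164: Mon/Sun  2165: Tue/Tue  2166: Wed/Wed
Both conditions hold in: 2094, 2100, 2106, 2117, 2123, 2134, 2145, 2151, 2162 — 9.

9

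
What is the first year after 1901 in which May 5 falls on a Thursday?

1904

From one year to the next, a fixed date's weekday advances by 1, or by 2 when a Feb 29 lies between the two dates.
1901: May 5 is Sunday.
1902: Monday (+1)
1903: Tuesday (+1)
1904: Thursday (+2)
May 5 falls on a Thursday in 1904.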